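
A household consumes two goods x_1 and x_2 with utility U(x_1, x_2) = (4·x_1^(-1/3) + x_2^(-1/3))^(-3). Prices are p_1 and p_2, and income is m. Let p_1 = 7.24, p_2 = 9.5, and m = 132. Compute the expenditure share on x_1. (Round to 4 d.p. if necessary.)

share on x_1 = 0.7255

MU_x_1 ∝ 4·x_1^(-4/3), MU_x_2 ∝ x_2^(-4/3), so MRS = 4·(x_2/x_1)^(4/3) = p_1/p_2.
Solve for the ratio: x_2/x_1 = [(1/4)·p_1/p_2]^(0.75).
With the ratio pinned down, the budget gives x_1* = m/(p_1 + p_2·(x_2/x_1)) and x_2* = (x_2/x_1)·x_1*.
Numerically x_2/x_1 = 0.288381, so x_1* = 132/(7.24 + 9.5·0.288381) = 13.227 and x_2* = 0.288381·13.227 = 3.8144.
Expenditure on x_1: 7.24·13.227 = 95.7632; share = 0.7255.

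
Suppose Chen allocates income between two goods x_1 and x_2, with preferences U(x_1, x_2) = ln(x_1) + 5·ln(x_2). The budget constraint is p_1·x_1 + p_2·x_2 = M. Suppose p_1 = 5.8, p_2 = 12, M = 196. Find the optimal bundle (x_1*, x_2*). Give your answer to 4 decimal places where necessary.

x_1* = 5.6322, x_2* = 13.6111

MU_x_1/MU_x_2 = (x_2)/(5·x_1); tangency sets this equal to p_1/p_2.
Rearranging, p_2·x_2 = 5·p_1·x_1. Substituting into the budget gives p_1·x_1·(1 + 5) = M.
Demand: x_1*(p_1,p_2,M) = 1/6·M/p_1 and x_2* = 5/6·M/p_2.
At p_1=5.8, p_2=12, M=196: x_1* = 1/6·196/5.8 = 5.6322, x_2* = 13.6111.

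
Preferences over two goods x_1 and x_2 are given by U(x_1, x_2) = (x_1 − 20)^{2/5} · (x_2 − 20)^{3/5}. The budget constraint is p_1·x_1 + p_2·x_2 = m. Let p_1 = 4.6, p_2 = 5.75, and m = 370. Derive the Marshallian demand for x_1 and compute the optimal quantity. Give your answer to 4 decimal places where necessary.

MRS = (2/3)·(x_2−20)/(x_1−20). Tangency with p_1/p_2 gives x_2−20 = (3/2)·(p_1/p_2)·(x_1−20).
Substituting into the budget: x_1* = 20 + 0.4·(m − 20·p_1 − 20·p_2)/p_1, and x_2* = 20 + 0.6·(…)/p_2.
Discretionary income = 370 − 20·4.6 − 20·5.75 = 163; x_1* = 20 + 0.4·163/4.6 = 34.1739.

x_1* = 34.1739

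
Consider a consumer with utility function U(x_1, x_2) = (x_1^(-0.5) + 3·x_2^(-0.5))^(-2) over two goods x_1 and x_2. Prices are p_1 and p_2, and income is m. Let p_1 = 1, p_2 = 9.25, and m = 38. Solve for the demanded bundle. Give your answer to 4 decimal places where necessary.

x_1* = 7.081, x_2* = 3.3426

Substitute x_2 = (x_2/x_1)·x_1 into the budget: x_1* = m/(p_1 + p_2·(x_2/x_1)).
Numerically x_2/x_1 = 0.472048, so x_1* = 38/(1 + 9.25·0.472048) = 7.081 and x_2* = 0.472048·7.081 = 3.3426.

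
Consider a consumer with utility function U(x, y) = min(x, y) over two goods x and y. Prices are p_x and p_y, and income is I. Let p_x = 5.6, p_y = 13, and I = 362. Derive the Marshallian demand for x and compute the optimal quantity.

x* = 19.4624

Leontief preferences: the optimum is at the kink where x/1 = y/1, i.e. y = x.
Budget: p_x·x + p_y·x = I, so (p_x + p_y)·x = I.
Demand: x*(p_x,p_y,I) = I/(p_x + p_y), y* = I/(p_x + p_y).
Here 5.6 + 13 = 18.6, giving x* = 19.4624.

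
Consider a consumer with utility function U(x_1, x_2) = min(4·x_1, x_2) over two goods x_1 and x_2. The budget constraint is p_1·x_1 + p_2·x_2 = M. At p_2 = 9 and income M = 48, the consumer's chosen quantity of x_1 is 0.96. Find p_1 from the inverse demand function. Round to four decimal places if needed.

p_1 = 14

With perfect complements, no substitution: consume in ratio x_1:x_2 = 1:4.
Budget: p_1·x_1 + p_2·4·x_1 = M, so (p_1 + 4·p_2)·x_1 = M.
Demand: x_1*(p_1,p_2,M) = M/(p_1 + 4·p_2), x_2* = 4·M/(p_1 + 4·p_2).
Set x_1* = 0.96 in the demand function and solve for p_1: p_1 = 14.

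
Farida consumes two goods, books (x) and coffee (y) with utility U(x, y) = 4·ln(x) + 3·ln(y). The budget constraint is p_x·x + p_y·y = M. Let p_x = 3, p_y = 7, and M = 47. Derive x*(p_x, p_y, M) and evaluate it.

x* = 8.9524

Demand: x*(p_x,p_y,M) = 4/7·M/p_x and y* = 3/7·M/p_y.
At p_x=3, p_y=7, M=47: x* = 4/7·47/3 = 8.9524.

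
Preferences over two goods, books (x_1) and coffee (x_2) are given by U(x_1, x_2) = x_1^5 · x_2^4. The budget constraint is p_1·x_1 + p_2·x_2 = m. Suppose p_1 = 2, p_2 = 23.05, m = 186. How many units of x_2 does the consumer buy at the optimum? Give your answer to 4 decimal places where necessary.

x_2* = 3.5864

The MRS is (5/4)·x_2/x_1. Set MRS = p_1/p_2.
So 5·p_2·x_2 = 4·p_1·x_1; combined with the budget, a share 5/9 of income goes to x_1.
Demand: x_1*(p_1,p_2,m) = 5/9·m/p_1 and x_2* = 4/9·m/p_2.
At p_1=2, p_2=23.05, m=186: x_2* = 4/9·186/23.05 = 3.5864.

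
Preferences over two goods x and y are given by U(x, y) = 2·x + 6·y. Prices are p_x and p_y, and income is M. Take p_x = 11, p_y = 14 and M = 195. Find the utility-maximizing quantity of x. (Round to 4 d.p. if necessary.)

x* = 0

Perfect substitutes: compare marginal utility per dollar. 2/p_x vs 6/p_y → 0.1818 vs 0.4286.
y gives more utility per dollar, so spend all income on y: y* = M/p_y, x* = 0.
Numerically: x* = 0, y* = 13.9286.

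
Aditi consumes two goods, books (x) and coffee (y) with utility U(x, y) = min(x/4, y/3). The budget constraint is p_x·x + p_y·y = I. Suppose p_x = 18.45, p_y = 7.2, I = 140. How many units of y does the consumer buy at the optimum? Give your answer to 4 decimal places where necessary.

Leontief preferences: the optimum is at the kink where x/4 = y/3, i.e. y = (3/4)·x.
Budget: p_x·x + p_y·(3/4)·x = I, so (4·p_x + 3·p_y)·x = 4·I.
Demand: x*(p_x,p_y,I) = 4·I/(4·p_x + 3·p_y), y* = 3·I/(4·p_x + 3·p_y).
Here 4·18.45 + 3·7.2 = 95.4, giving y* = 4.4025.

y* = 4.4025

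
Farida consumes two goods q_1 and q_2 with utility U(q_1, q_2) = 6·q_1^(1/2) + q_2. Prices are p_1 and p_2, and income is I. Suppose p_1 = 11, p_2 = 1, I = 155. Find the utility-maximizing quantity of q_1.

Utility is quasi-linear in q_2; the FOC for q_1 is 3/√q_1 = p_1/p_2.
Thus q_1* = (3·p_2/p_1)² — independent of I — with the rest of income spent on q_2.
Plugging in: q_1* = (3·1/11)² = 0.0744.

q_1* = 0.0744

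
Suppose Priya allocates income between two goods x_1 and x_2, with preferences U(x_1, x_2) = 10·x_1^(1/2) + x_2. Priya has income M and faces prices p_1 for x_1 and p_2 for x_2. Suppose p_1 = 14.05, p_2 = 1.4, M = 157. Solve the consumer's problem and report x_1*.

x_1* = 0.2482

Set MRS = p_1/p_2: 5·x_1^(−1/2) = p_1/p_2.
Solve: √x_1 = 5·p_2/p_1, so x_1*(p_1,p_2) = (5·p_2/p_1)², and x_2* = (M − p_1·x_1*)/p_2.
Plugging in: x_1* = (5·1.4/14.05)² = 0.2482.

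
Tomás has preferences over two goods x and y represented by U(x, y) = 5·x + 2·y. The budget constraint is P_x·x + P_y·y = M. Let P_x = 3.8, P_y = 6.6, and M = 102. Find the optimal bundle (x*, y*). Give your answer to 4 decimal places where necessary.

x* = 26.8421, y* = 0

Numerically: x* = 26.8421, y* = 0.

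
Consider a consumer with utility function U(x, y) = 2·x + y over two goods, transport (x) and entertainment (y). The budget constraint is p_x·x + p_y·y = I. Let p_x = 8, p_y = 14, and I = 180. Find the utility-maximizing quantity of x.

x* = 22.5

Perfect substitutes: compare marginal utility per dollar. 2/p_x vs 1/p_y → 0.25 vs 0.0714.
x gives more utility per dollar, so spend all income on x: x* = I/p_x, y* = 0.
Numerically: x* = 22.5, y* = 0.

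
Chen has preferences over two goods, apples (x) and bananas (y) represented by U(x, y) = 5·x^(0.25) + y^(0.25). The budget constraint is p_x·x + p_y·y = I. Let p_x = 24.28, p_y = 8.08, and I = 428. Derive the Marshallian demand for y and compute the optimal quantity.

MU_x ∝ 5·x^(-0.75), MU_y ∝ y^(-0.75), so MRS = 5·(y/x)^(0.75) = p_x/p_y.
Hence y/x = ((1/5)·p_x/p_y)^(1/(0.75)), i.e. raised to the 4/3 power.
Substitute y = (y/x)·x into the budget: x* = I/(p_x + p_y·(y/x)).
Numerically y/x = 0.507173, so x* = 428/(24.28 + 8.08·0.507173) = 15.0821 and y* = 0.507173·15.0821 = 7.6493.

y* = 7.6493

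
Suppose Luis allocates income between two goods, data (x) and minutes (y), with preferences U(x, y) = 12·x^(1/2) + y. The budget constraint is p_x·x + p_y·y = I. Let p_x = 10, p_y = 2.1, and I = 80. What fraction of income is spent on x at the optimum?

share on x = 0.1985

Solve: √x = 6·p_y/p_x, so x*(p_x,p_y) = (6·p_y/p_x)², and y* = (I − p_x·x*)/p_y.
Plugging in: x* = (6·2.1/10)² = 1.5876, y* = 30.5352.
Expenditure on x: 10·1.5876 = 15.876; share = 0.1985.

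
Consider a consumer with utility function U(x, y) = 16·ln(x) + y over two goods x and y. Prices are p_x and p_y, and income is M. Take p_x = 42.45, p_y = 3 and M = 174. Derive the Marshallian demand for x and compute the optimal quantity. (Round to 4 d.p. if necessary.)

MU_x = 16/x, MU_y = 1. Tangency: 16/x = p_x/p_y.
So x*(p_x,p_y) = 16·p_y/p_x, independent of income; and y* = (M − 16·p_y)/p_y.
At the given prices: x* = 16·3/42.45 = 1.1307.

x* = 1.1307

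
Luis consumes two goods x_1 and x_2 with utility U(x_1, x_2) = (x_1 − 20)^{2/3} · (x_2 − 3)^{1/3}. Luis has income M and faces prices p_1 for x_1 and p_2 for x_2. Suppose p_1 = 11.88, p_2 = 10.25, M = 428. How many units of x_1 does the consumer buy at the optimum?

This is Cobb-Douglas in (x_1−20, x_2−3): tangency gives 2/3·p_2·(x_2−3) = 1/3·p_1·(x_1−20).
After buying the subsistence bundle (20, 3), a share 2/3 of the remaining income goes to x_1: x_1* = 20 + 2/3·(M − 20p_1 − 3p_2)/p_1.
Discretionary income = 428 − 20·11.88 − 3·10.25 = 159.65; x_1* = 20 + 2/3·159.65/11.88 = 28.959.

x_1* = 28.959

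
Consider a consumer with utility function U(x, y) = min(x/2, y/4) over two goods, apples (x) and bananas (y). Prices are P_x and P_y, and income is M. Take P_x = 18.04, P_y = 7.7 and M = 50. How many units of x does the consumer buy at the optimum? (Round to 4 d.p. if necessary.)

With perfect complements, no substitution: consume in ratio x:y = 2:4.
Budget: P_x·x + P_y·2·x = M, so (2·P_x + 4·P_y)·x = 2·M.
Demand: x*(P_x,P_y,M) = 2·M/(2·P_x + 4·P_y), y* = 4·M/(2·P_x + 4·P_y).
Here 2·18.04 + 4·7.7 = 66.88, giving x* = 1.4952.

x* = 1.4952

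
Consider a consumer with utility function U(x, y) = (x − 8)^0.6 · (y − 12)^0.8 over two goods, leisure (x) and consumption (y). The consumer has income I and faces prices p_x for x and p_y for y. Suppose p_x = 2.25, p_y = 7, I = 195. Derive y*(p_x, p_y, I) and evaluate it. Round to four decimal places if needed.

y* = 19.5918

Let x' = x−8, y' = y−12. MRS = (3/4)·y'/x' = p_x/p_y.
Substituting into the budget: x* = 8 + 3/7·(I − 8·p_x − 12·p_y)/p_x, and y* = 12 + 4/7·(…)/p_y.
Discretionary income = 195 − 8·2.25 − 12·7 = 93; y* = 12 + 4/7·93/7 = 19.5918.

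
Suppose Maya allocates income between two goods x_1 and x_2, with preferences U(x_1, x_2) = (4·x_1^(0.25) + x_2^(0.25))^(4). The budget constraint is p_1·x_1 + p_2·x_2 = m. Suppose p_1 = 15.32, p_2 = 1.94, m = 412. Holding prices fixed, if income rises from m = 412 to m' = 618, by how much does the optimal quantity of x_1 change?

With the ratio pinned down, the budget gives x_1* = m/(p_1 + p_2·(x_2/x_1)) and x_2* = (x_2/x_1)·x_1*.
Numerically x_2/x_1 = 2.476639, so x_1* = 412/(15.32 + 1.94·2.476639) = 20.4724.
At m' = 618: x_1* = 30.7086. Change: 30.7086 − 20.4724 = 10.2362.

Δx_1* = 10.2362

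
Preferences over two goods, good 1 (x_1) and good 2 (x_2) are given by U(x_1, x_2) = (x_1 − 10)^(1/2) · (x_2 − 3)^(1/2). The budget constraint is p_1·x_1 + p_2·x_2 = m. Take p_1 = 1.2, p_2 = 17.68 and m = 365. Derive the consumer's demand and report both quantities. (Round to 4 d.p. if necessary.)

x_1* = 134.9833, x_2* = 11.483

Substituting into the budget: x_1* = 10 + 0.5·(m − 10·p_1 − 3·p_2)/p_1, and x_2* = 3 + 0.5·(…)/p_2.
Discretionary income = 365 − 10·1.2 − 3·17.68 = 299.96; x_1* = 10 + 0.5·299.96/1.2 = 134.9833; x_2* = 3 + 0.5·299.96/17.68 = 11.483.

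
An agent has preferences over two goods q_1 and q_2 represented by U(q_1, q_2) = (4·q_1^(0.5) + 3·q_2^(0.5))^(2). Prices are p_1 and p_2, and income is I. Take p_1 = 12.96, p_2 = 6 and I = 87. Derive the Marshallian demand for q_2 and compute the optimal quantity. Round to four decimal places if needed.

q_2* = 7.9537

MU_q_1 ∝ 4·q_1^(-0.5), MU_q_2 ∝ 3·q_2^(-0.5), so MRS = (4/3)·(q_2/q_1)^(0.5) = p_1/p_2.
Hence q_2/q_1 = ((3/4)·p_1/p_2)^(1/(0.5)), i.e. raised to the 2 power.
With the ratio pinned down, the budget gives q_1* = I/(p_1 + p_2·(q_2/q_1)) and q_2* = (q_2/q_1)·q_1*.
Numerically q_2/q_1 = 2.6244, so q_1* = 87/(12.96 + 6·2.6244) = 3.0307 and q_2* = 2.6244·3.0307 = 7.9537.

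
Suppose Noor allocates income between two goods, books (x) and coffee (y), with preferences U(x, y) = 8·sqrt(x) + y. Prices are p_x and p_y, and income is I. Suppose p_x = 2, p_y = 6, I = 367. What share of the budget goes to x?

Thus x* = (4·p_y/p_x)² — independent of I — with the rest of income spent on y.
Plugging in: x* = (4·6/2)² = 144, y* = 13.1667.
Expenditure on x: 2·144 = 288; share = 0.7847.

share on x = 0.7847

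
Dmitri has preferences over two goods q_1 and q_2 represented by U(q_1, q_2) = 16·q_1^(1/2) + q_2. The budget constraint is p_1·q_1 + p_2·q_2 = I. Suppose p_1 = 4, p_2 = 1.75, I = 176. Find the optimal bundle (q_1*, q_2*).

Set MRS = p_1/p_2: 8·q_1^(−1/2) = p_1/p_2.
Solve: √q_1 = 8·p_2/p_1, so q_1*(p_1,p_2) = (8·p_2/p_1)², and q_2* = (I − p_1·q_1*)/p_2.
Plugging in: q_1* = (8·1.75/4)² = 12.25, q_2* = 72.5714.

q_1* = 12.25, q_2* = 72.5714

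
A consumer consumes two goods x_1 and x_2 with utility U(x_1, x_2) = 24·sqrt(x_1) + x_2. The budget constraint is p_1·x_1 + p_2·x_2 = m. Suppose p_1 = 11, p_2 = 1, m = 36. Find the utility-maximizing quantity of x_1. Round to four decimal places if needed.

Set MRS = p_1/p_2: 12·x_1^(−1/2) = p_1/p_2.
Solve: √x_1 = 12·p_2/p_1, so x_1*(p_1,p_2) = (12·p_2/p_1)², and x_2* = (m − p_1·x_1*)/p_2.
Plugging in: x_1* = (12·1/11)² = 1.1901.

x_1* = 1.1901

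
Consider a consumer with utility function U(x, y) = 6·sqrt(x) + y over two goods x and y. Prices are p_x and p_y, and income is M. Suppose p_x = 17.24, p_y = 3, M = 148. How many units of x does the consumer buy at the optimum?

Set MRS = p_x/p_y: 3·x^(−1/2) = p_x/p_y.
Solve: √x = 3·p_y/p_x, so x*(p_x,p_y) = (3·p_y/p_x)², and y* = (M − p_x·x*)/p_y.
Plugging in: x* = (3·3/17.24)² = 0.2725.

x* = 0.2725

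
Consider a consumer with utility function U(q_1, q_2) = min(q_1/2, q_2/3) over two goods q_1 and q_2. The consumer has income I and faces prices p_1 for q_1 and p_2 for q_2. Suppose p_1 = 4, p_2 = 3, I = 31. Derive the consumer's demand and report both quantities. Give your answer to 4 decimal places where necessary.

q_1* = 3.6471, q_2* = 5.4706

Here 2·4 + 3·3 = 17, giving q_1* = 3.6471 and q_2* = 5.4706.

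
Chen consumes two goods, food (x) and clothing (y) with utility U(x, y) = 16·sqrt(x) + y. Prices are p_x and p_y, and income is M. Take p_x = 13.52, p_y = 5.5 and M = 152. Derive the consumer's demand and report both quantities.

Set MRS = p_x/p_y: 8·x^(−1/2) = p_x/p_y.
Thus x* = (8·p_y/p_x)² — independent of M — with the rest of income spent on y.
Plugging in: x* = (8·5.5/13.52)² = 10.5914, y* = 1.6009.

x* = 10.5914, y* = 1.6009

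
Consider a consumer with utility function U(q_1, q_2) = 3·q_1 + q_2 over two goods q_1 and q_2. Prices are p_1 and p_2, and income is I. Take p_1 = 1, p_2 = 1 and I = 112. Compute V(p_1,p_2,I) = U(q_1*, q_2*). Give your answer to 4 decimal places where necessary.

Numerically: q_1* = 112, q_2* = 0.
Utility at the optimum: U(112, 0) = 336.

V = 336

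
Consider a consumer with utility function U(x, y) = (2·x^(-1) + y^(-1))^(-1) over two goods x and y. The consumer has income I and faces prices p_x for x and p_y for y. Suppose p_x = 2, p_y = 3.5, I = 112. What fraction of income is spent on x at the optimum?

share on x = 0.5167

MRS = MU_x/MU_y = 2·(y/x)^(2). Set equal to p_x/p_y.
Solve for the ratio: y/x = [(1/2)·p_x/p_y]^(0.5).
With the ratio pinned down, the budget gives x* = I/(p_x + p_y·(y/x)) and y* = (y/x)·x*.
Numerically y/x = 0.534522, so x* = 112/(2 + 3.5·0.534522) = 28.9344 and y* = 0.534522·28.9344 = 15.4661.
Expenditure on x: 2·28.9344 = 57.8687; share = 0.5167.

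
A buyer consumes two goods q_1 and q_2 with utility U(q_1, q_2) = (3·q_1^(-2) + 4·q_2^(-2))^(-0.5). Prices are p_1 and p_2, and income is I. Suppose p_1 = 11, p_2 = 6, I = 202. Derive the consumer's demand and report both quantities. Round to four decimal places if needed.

q_1* = 10.5856, q_2* = 14.2597

From the CES first-order condition, (3/4)·(q_2/q_1)^(3) = p_1/p_2.
Hence q_2/q_1 = ((4/3)·p_1/p_2)^(1/(3)), i.e. raised to the 1/3 power.
Substitute q_2 = (q_2/q_1)·q_1 into the budget: q_1* = I/(p_1 + p_2·(q_2/q_1)).
Numerically q_2/q_1 = 1.34708, so q_1* = 202/(11 + 6·1.34708) = 10.5856 and q_2* = 1.34708·10.5856 = 14.2597.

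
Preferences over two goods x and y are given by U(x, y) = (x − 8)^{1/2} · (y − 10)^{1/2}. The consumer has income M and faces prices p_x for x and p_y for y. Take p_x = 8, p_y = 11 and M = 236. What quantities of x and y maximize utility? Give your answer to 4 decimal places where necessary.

Let x' = x−8, y' = y−10. MRS = y'/x' = p_x/p_y.
Substituting into the budget: x* = 8 + 0.5·(M − 8·p_x − 10·p_y)/p_x, and y* = 10 + 0.5·(…)/p_y.
Discretionary income = 236 − 8·8 − 10·11 = 62; x* = 8 + 0.5·62/8 = 11.875; y* = 10 + 0.5·62/11 = 12.8182.

x* = 11.875, y* = 12.8182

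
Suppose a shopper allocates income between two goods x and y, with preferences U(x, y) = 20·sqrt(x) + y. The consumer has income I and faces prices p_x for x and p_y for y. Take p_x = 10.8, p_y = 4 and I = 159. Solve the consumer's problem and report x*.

MU_x = 10/√x, MU_y = 1. Tangency: 10/√x = p_x/p_y.
Solve: √x = 10·p_y/p_x, so x*(p_x,p_y) = (10·p_y/p_x)², and y* = (I − p_x·x*)/p_y.
Plugging in: x* = (10·4/10.8)² = 13.7174.

x* = 13.7174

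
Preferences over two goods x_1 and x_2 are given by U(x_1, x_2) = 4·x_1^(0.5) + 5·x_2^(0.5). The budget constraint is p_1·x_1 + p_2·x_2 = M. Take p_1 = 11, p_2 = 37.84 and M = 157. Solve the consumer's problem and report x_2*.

MRS = MU_x_1/MU_x_2 = (4/5)·(x_2/x_1)^(0.5). Set equal to p_1/p_2.
Hence x_2/x_1 = ((5/4)·p_1/p_2)^(1/(0.5)), i.e. raised to the 2 power.
With the ratio pinned down, the budget gives x_1* = M/(p_1 + p_2·(x_2/x_1)) and x_2* = (x_2/x_1)·x_1*.
Numerically x_2/x_1 = 0.132039, so x_1* = 157/(11 + 37.84·0.132039) = 9.8147 and x_2* = 0.132039·9.8147 = 1.2959.

x_2* = 1.2959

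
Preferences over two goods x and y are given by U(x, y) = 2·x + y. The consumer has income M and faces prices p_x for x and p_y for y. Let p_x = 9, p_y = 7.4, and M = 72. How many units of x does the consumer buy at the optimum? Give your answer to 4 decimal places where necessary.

x* = 8

Linear utility — the consumer picks whichever good has higher MU/price: 2/9 = 0.2222 vs 1/7.4 = 0.1351.
x gives more utility per dollar, so spend all income on x: x* = M/p_x, y* = 0.
Numerically: x* = 8, y* = 0.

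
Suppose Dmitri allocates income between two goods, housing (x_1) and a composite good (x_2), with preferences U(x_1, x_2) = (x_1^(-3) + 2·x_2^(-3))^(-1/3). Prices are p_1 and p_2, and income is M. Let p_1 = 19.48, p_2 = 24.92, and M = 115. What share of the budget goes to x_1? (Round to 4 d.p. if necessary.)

share on x_1 = 0.4114

From the CES first-order condition, (1/2)·(x_2/x_1)^(4) = p_1/p_2.
Solve for the ratio: x_2/x_1 = [2·p_1/p_2]^(0.25).
With the ratio pinned down, the budget gives x_1* = M/(p_1 + p_2·(x_2/x_1)) and x_2* = (x_2/x_1)·x_1*.
Numerically x_2/x_1 = 1.118195, so x_1* = 115/(19.48 + 24.92·1.118195) = 2.429 and x_2* = 1.118195·2.429 = 2.716.
Expenditure on x_1: 19.48·2.429 = 47.3161; share = 0.4114.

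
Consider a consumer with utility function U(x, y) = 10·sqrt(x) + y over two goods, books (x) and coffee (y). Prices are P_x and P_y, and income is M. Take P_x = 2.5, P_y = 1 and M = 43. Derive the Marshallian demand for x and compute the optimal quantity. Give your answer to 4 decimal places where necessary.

MU_x = 5/√x, MU_y = 1. Tangency: 5/√x = P_x/P_y.
Thus x* = (5·P_y/P_x)² — independent of M — with the rest of income spent on y.
Plugging in: x* = (5·1/2.5)² = 4.

x* = 4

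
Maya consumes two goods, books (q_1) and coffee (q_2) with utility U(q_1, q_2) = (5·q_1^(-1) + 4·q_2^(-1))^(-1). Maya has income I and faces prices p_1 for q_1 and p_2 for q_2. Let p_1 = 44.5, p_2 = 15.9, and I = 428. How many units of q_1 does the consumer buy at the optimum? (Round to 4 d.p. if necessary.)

q_1* = 6.2672

From the CES first-order condition, (5/4)·(q_2/q_1)^(2) = p_1/p_2.
Hence q_2/q_1 = ((4/5)·p_1/p_2)^(1/(2)), i.e. raised to the 0.5 power.
With the ratio pinned down, the budget gives q_1* = I/(p_1 + p_2·(q_2/q_1)) and q_2* = (q_2/q_1)·q_1*.
Numerically q_2/q_1 = 1.496327, so q_1* = 428/(44.5 + 15.9·1.496327) = 6.2672.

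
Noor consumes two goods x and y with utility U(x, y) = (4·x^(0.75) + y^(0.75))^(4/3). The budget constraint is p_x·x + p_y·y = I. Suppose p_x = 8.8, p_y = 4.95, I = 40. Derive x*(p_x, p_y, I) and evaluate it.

From the CES first-order condition, 4·(y/x)^(0.25) = p_x/p_y.
Hence y/x = ((1/4)·p_x/p_y)^(1/(0.25)), i.e. raised to the 4 power.
Substitute y = (y/x)·x into the budget: x* = I/(p_x + p_y·(y/x)).
Numerically y/x = 0.039018, so x* = 40/(8.8 + 4.95·0.039018) = 4.4478.

x* = 4.4478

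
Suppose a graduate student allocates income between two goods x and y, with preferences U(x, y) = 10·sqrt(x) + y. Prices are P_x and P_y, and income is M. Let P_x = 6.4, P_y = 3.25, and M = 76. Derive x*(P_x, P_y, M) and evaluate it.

x* = 6.4468

Plugging in: x* = (5·3.25/6.4)² = 6.4468.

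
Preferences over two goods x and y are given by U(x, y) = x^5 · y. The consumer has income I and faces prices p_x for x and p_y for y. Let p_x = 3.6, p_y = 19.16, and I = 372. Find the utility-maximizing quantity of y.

Tangency: MRS = 5·y/x = p_x/p_y.
So 5·p_y·y = p_x·x; combined with the budget, a share 5/6 of income goes to x.
Demand: x*(p_x,p_y,I) = 5/6·I/p_x and y* = 1/6·I/p_y.
At p_x=3.6, p_y=19.16, I=372: y* = 1/6·372/19.16 = 3.2359.

y* = 3.2359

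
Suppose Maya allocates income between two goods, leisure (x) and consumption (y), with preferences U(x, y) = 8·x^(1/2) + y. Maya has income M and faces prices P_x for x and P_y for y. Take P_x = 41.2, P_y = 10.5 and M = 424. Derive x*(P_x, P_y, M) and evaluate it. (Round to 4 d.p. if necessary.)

x* = 1.0392

Plugging in: x* = (4·10.5/41.2)² = 1.0392.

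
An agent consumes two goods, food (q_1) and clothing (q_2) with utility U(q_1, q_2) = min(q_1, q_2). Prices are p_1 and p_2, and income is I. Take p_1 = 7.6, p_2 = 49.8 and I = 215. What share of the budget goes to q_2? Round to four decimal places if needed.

With perfect complements, no substitution: consume in ratio q_1:q_2 = 1:1.
Budget: p_1·q_1 + p_2·q_1 = I, so (p_1 + p_2)·q_1 = I.
Demand: q_1*(p_1,p_2,I) = I/(p_1 + p_2), q_2* = I/(p_1 + p_2).
Here 7.6 + 49.8 = 57.4, giving q_1* = 3.7456 and q_2* = 3.7456.
Expenditure on q_2: 49.8·3.7456 = 186.5331; share = 0.8676.

share on q_2 = 0.8676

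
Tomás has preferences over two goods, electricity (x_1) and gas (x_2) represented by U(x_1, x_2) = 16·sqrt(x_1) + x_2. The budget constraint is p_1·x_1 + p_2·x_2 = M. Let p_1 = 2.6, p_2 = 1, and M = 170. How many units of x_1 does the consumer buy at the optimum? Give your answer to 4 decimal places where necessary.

x_1* = 9.4675

Set MRS = p_1/p_2: 8·x_1^(−1/2) = p_1/p_2.
Thus x_1* = (8·p_2/p_1)² — independent of M — with the rest of income spent on x_2.
Plugging in: x_1* = (8·1/2.6)² = 9.4675.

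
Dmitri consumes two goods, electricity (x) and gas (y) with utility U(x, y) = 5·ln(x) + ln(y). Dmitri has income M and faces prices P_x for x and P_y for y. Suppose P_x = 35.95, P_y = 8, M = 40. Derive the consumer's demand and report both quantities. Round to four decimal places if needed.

x* = 0.9272, y* = 0.8333

MU_x/MU_y = (5·y)/(x); tangency sets this equal to P_x/P_y.
Rearranging, P_y·y = (1/5)·P_x·x. Substituting into the budget gives P_x·x·(1 + (1/5)) = M.
Demand: x*(P_x,P_y,M) = 5/6·M/P_x and y* = 1/6·M/P_y.
At P_x=35.95, P_y=8, M=40: x* = 5/6·40/35.95 = 0.9272, y* = 0.8333.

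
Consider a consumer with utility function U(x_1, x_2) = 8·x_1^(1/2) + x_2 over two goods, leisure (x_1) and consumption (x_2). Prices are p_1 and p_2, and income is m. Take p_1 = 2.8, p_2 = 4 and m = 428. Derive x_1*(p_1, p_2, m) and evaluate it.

x_1* = 32.6531

Set MRS = p_1/p_2: 4·x_1^(−1/2) = p_1/p_2.
Thus x_1* = (4·p_2/p_1)² — independent of m — with the rest of income spent on x_2.
Plugging in: x_1* = (4·4/2.8)² = 32.6531.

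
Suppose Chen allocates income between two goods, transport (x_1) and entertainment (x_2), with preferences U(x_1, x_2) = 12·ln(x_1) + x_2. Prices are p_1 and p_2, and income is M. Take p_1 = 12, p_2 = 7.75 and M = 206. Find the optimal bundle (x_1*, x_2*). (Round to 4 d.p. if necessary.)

x_1* = 7.75, x_2* = 14.5806

MU_x_1 = 12/x_1, MU_x_2 = 1. Tangency: 12/x_1 = p_1/p_2.
So x_1*(p_1,p_2) = 12·p_2/p_1, independent of income; and x_2* = (M − 12·p_2)/p_2.
At the given prices: x_1* = 12·7.75/12 = 7.75, and x_2* = 14.5806.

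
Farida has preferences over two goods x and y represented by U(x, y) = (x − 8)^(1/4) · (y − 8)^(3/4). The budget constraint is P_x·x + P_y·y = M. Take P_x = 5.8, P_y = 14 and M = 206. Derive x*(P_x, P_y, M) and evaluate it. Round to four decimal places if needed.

MRS = (1/3)·(y−8)/(x−8). Tangency with P_x/P_y gives y−8 = 3·(P_x/P_y)·(x−8).
After buying the subsistence bundle (8, 8), a share 0.25 of the remaining income goes to x: x* = 8 + 0.25·(M − 8P_x − 8P_y)/P_x.
Discretionary income = 206 − 8·5.8 − 8·14 = 47.6; x* = 8 + 0.25·47.6/5.8 = 10.0517.

x* = 10.0517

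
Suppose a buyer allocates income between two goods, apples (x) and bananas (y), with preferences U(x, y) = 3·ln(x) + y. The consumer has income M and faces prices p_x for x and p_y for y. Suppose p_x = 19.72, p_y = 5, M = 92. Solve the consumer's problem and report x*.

x* = 0.7606

Set MRS = p_x/p_y: (3/x)/1 = p_x/p_y.
So x*(p_x,p_y) = 3·p_y/p_x, independent of income; and y* = (M − 3·p_y)/p_y.
At the given prices: x* = 3·5/19.72 = 0.7606.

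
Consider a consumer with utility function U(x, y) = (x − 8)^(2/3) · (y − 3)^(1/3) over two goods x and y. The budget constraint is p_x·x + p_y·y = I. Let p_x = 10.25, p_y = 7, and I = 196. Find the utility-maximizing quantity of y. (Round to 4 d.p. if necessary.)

y* = 7.4286

After buying the subsistence bundle (8, 3), a share 2/3 of the remaining income goes to x: x* = 8 + 2/3·(I − 8p_x − 3p_y)/p_x.
Discretionary income = 196 − 8·10.25 − 3·7 = 93; y* = 3 + 1/3·93/7 = 7.4286.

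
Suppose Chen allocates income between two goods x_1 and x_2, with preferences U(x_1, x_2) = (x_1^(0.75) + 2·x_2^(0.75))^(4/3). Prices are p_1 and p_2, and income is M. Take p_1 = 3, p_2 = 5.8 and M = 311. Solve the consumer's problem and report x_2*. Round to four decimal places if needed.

Substitute x_2 = (x_2/x_1)·x_1 into the budget: x_1* = M/(p_1 + p_2·(x_2/x_1)).
Numerically x_2/x_1 = 1.145231, so x_1* = 311/(3 + 5.8·1.145231) = 32.2536 and x_2* = 1.145231·32.2536 = 36.9378.

x_2* = 36.9378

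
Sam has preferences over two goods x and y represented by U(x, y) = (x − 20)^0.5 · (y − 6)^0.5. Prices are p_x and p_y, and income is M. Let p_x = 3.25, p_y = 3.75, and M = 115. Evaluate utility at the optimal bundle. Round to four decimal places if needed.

MRS = (y−6)/(x−20). Tangency with p_x/p_y gives y−6 = (p_x/p_y)·(x−20).
Substituting into the budget: x* = 20 + 0.5·(M − 20·p_x − 6·p_y)/p_x, and y* = 6 + 0.5·(…)/p_y.
Discretionary income = 115 − 20·3.25 − 6·3.75 = 27.5; x* = 20 + 0.5·27.5/3.25 = 24.2308; y* = 6 + 0.5·27.5/3.75 = 9.6667.
Utility at the optimum: U(24.2308, 9.6667) = 3.9386.

V = 3.9386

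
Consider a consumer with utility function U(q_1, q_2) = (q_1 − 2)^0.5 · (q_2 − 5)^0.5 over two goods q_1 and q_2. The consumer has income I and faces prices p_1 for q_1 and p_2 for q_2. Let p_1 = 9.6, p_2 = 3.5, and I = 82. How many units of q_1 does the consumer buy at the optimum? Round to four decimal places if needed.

q_1* = 4.3594

After buying the subsistence bundle (2, 5), a share 0.5 of the remaining income goes to q_1: q_1* = 2 + 0.5·(I − 2p_1 − 5p_2)/p_1.
Discretionary income = 82 − 2·9.6 − 5·3.5 = 45.3; q_1* = 2 + 0.5·45.3/9.6 = 4.3594.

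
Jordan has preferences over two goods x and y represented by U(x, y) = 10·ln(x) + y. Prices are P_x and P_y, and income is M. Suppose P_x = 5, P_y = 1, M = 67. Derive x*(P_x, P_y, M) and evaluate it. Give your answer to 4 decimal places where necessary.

x* = 2

MU_x = 10/x, MU_y = 1. Tangency: 10/x = P_x/P_y.
So x*(P_x,P_y) = 10·P_y/P_x, independent of income; and y* = (M − 10·P_y)/P_y.
At the given prices: x* = 10·1/5 = 2.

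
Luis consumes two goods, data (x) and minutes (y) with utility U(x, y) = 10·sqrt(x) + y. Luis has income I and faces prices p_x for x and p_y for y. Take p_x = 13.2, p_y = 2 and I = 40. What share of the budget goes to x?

MU_x = 5/√x, MU_y = 1. Tangency: 5/√x = p_x/p_y.
Solve: √x = 5·p_y/p_x, so x*(p_x,p_y) = (5·p_y/p_x)², and y* = (I − p_x·x*)/p_y.
Plugging in: x* = (5·2/13.2)² = 0.5739, y* = 16.2121.
Expenditure on x: 13.2·0.5739 = 7.5758; share = 0.1894.

share on x = 0.1894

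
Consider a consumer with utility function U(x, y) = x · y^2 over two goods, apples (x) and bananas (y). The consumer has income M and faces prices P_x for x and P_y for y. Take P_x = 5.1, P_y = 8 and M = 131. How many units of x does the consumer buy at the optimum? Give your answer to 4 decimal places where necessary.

At P_x=5.1, P_y=8, M=131: x* = 1/3·131/5.1 = 8.5621.

x* = 8.5621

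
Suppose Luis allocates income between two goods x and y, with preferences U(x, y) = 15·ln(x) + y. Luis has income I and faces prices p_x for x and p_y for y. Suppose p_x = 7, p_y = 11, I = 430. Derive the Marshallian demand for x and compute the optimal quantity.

MU_x = 15/x, MU_y = 1. Tangency: 15/x = p_x/p_y.
So x*(p_x,p_y) = 15·p_y/p_x, independent of income; and y* = (I − 15·p_y)/p_y.
At the given prices: x* = 15·11/7 = 23.5714.

x* = 23.5714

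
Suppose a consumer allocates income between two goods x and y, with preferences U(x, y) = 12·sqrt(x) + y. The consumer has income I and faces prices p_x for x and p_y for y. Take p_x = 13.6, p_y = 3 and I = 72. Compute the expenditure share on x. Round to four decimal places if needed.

Thus x* = (6·p_y/p_x)² — independent of I — with the rest of income spent on y.
Plugging in: x* = (6·3/13.6)² = 1.7517, y* = 16.0588.
Expenditure on x: 13.6·1.7517 = 23.8235; share = 0.3309.

share on x = 0.3309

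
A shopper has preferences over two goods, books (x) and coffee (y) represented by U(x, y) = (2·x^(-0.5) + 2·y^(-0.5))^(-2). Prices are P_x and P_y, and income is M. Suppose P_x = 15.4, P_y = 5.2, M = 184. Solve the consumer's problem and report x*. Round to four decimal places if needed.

x* = 7.0434

From the CES first-order condition, (y/x)^(1.5) = P_x/P_y.
Solve for the ratio: y/x = [P_x/P_y]^(2/3).
With the ratio pinned down, the budget gives x* = M/(P_x + P_y·(y/x)) and y* = (y/x)·x*.
Numerically y/x = 2.062267, so x* = 184/(15.4 + 5.2·2.062267) = 7.0434.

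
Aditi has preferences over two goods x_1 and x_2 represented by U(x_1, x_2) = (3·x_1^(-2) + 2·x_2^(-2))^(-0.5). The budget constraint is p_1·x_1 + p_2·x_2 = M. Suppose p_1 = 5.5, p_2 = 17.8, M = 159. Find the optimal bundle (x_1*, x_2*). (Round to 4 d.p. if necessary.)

x_1* = 9.9298, x_2* = 5.8644

MU_x_1 ∝ 3·x_1^(-3), MU_x_2 ∝ 2·x_2^(-3), so MRS = (3/2)·(x_2/x_1)^(3) = p_1/p_2.
Hence x_2/x_1 = ((2/3)·p_1/p_2)^(1/(3)), i.e. raised to the 1/3 power.
With the ratio pinned down, the budget gives x_1* = M/(p_1 + p_2·(x_2/x_1)) and x_2* = (x_2/x_1)·x_1*.
Numerically x_2/x_1 = 0.590587, so x_1* = 159/(5.5 + 17.8·0.590587) = 9.9298 and x_2* = 0.590587·9.9298 = 5.8644.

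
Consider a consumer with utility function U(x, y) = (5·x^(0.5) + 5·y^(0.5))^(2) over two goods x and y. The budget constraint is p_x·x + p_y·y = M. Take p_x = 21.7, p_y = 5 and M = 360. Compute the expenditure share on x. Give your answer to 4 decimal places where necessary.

From the CES first-order condition, (y/x)^(0.5) = p_x/p_y.
Solve for the ratio: y/x = [p_x/p_y]^(2).
Substitute y = (y/x)·x into the budget: x* = M/(p_x + p_y·(y/x)).
Numerically y/x = 18.8356, so x* = 360/(21.7 + 5·18.8356) = 3.1067 and y* = 18.8356·3.1067 = 58.5169.
Expenditure on x: 21.7·3.1067 = 67.4157; share = 0.1873.

share on x = 0.1873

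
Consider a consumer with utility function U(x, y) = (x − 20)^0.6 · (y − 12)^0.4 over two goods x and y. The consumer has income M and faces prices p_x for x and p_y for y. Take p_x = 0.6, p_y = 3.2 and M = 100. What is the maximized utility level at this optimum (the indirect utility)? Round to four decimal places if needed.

After buying the subsistence bundle (20, 12), a share 0.6 of the remaining income goes to x: x* = 20 + 0.6·(M − 20p_x − 12p_y)/p_x.
Discretionary income = 100 − 20·0.6 − 12·3.2 = 49.6; x* = 20 + 0.6·49.6/0.6 = 69.6; y* = 12 + 0.4·49.6/3.2 = 18.2.
Utility at the optimum: U(69.6, 18.2) = 21.5897.

V = 21.5897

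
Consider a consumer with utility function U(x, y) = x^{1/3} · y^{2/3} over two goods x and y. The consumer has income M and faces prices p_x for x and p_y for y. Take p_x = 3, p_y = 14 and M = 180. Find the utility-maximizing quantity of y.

MU_x/MU_y = (1/3·y)/(2/3·x); tangency sets this equal to p_x/p_y.
Rearranging, p_y·y = 2·p_x·x. Substituting into the budget gives p_x·x·(1 + 2) = M.
Demand: x*(p_x,p_y,M) = 1/3·M/p_x and y* = 2/3·M/p_y.
At p_x=3, p_y=14, M=180: y* = 2/3·180/14 = 8.5714.

y* = 8.5714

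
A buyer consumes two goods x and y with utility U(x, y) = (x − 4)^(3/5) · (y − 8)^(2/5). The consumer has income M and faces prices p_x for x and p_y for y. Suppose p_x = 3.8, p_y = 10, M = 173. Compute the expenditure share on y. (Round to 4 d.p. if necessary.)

This is Cobb-Douglas in (x−4, y−8): tangency gives 0.6·p_y·(y−8) = 0.4·p_x·(x−4).
Substituting into the budget: x* = 4 + 0.6·(M − 4·p_x − 8·p_y)/p_x, and y* = 8 + 0.4·(…)/p_y.
Discretionary income = 173 − 4·3.8 − 8·10 = 77.8; x* = 4 + 0.6·77.8/3.8 = 16.2842; y* = 8 + 0.4·77.8/10 = 11.112.
Expenditure on y: 10·11.112 = 111.12; share = 0.6423.

share on y = 0.6423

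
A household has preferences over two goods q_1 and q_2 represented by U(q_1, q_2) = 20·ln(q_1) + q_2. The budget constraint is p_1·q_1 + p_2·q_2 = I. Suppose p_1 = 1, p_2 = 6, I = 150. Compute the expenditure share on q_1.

share on q_1 = 0.8

Set MRS = p_1/p_2: (20/q_1)/1 = p_1/p_2.
So q_1*(p_1,p_2) = 20·p_2/p_1, independent of income; and q_2* = (I − 20·p_2)/p_2.
At the given prices: q_1* = 20·6/1 = 120, and q_2* = 5.
Expenditure on q_1: 1·120 = 120; share = 0.8.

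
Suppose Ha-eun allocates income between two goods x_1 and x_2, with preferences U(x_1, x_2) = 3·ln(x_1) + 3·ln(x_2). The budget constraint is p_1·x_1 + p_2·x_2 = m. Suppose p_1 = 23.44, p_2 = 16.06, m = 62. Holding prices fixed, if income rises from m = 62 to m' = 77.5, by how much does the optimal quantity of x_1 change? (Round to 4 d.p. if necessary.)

MU_x_1/MU_x_2 = (3·x_2)/(3·x_1); tangency sets this equal to p_1/p_2.
Rearranging, p_2·x_2 = p_1·x_1. Substituting into the budget gives p_1·x_1·(1 + 1) = m.
Demand: x_1*(p_1,p_2,m) = 0.5·m/p_1 and x_2* = 0.5·m/p_2.
At p_1=23.44, p_2=16.06, m=62: x_1* = 0.5·62/23.44 = 1.3225.
At m' = 77.5: x_1* = 1.6532. Change: 1.6532 − 1.3225 = 0.3306.

Δx_1* = 0.3306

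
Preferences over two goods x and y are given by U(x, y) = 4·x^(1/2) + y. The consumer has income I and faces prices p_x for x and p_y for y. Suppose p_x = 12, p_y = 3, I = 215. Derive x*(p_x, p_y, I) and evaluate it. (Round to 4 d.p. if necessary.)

x* = 0.25

Utility is quasi-linear in y; the FOC for x is 2/√x = p_x/p_y.
Solve: √x = 2·p_y/p_x, so x*(p_x,p_y) = (2·p_y/p_x)², and y* = (I − p_x·x*)/p_y.
Plugging in: x* = (2·3/12)² = 0.25.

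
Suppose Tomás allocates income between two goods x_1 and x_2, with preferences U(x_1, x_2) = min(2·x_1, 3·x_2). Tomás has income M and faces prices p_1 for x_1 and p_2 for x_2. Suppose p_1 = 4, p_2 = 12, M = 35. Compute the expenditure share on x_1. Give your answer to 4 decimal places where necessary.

Here 3·4 + 2·12 = 36, giving x_1* = 2.9167 and x_2* = 1.9444.
Expenditure on x_1: 4·2.9167 = 11.6667; share = 0.3333.

share on x_1 = 0.3333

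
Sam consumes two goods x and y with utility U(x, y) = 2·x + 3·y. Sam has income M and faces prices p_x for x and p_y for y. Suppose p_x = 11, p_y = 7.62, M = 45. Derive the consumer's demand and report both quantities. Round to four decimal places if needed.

y gives more utility per dollar, so spend all income on y: y* = M/p_y, x* = 0.
Numerically: x* = 0, y* = 5.9055.

x* = 0, y* = 5.9055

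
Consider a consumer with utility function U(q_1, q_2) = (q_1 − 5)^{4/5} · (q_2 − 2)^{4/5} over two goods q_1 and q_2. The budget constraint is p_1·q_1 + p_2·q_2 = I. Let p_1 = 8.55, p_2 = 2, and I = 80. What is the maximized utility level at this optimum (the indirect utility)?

V = 9.2645

Let q_1' = q_1−5, q_2' = q_2−2. MRS = q_2'/q_1' = p_1/p_2.
Substituting into the budget: q_1* = 5 + 0.5·(I − 5·p_1 − 2·p_2)/p_1, and q_2* = 2 + 0.5·(…)/p_2.
Discretionary income = 80 − 5·8.55 − 2·2 = 33.25; q_1* = 5 + 0.5·33.25/8.55 = 6.9444; q_2* = 2 + 0.5·33.25/2 = 10.3125.
Utility at the optimum: U(6.9444, 10.3125) = 9.2645.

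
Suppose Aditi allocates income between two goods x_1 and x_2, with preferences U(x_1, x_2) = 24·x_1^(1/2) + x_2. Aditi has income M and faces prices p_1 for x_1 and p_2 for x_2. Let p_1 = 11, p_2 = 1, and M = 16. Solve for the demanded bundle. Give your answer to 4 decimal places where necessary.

Utility is quasi-linear in x_2; the FOC for x_1 is 12/√x_1 = p_1/p_2.
Solve: √x_1 = 12·p_2/p_1, so x_1*(p_1,p_2) = (12·p_2/p_1)², and x_2* = (M − p_1·x_1*)/p_2.
Plugging in: x_1* = (12·1/11)² = 1.1901, x_2* = 2.9091.

x_1* = 1.1901, x_2* = 2.9091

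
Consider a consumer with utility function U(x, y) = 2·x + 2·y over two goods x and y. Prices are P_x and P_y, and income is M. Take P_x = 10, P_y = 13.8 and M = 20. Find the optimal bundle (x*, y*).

x gives more utility per dollar, so spend all income on x: x* = M/P_x, y* = 0.
Numerically: x* = 2, y* = 0.

x* = 2, y* = 0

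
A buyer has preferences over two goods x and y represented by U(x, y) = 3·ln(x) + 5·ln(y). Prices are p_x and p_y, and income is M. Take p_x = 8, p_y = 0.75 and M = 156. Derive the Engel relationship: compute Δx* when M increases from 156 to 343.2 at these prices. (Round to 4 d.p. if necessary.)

Tangency: MRS = (3/5)·y/x = p_x/p_y.
So 3·p_y·y = 5·p_x·x; combined with the budget, a share 0.375 of income goes to x.
Demand: x*(p_x,p_y,M) = 0.375·M/p_x and y* = 0.625·M/p_y.
At p_x=8, p_y=0.75, M=156: x* = 0.375·156/8 = 7.3125.
At M' = 343.2: x* = 16.0875. Change: 16.0875 − 7.3125 = 8.775.

Δx* = 8.775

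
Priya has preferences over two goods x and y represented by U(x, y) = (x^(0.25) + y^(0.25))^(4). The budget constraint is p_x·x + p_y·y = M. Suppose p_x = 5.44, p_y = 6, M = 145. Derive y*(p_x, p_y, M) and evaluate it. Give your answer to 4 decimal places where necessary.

Substitute y = (y/x)·x into the budget: x* = M/(p_x + p_y·(y/x)).
Numerically y/x = 0.877533, so x* = 145/(5.44 + 6·0.877533) = 13.5448 and y* = 0.877533·13.5448 = 11.886.

y* = 11.886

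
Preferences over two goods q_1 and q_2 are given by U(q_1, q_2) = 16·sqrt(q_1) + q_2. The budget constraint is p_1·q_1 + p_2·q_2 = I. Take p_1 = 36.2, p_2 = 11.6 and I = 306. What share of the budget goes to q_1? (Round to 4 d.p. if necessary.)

Utility is quasi-linear in q_2; the FOC for q_1 is 8/√q_1 = p_1/p_2.
Thus q_1* = (8·p_2/p_1)² — independent of I — with the rest of income spent on q_2.
Plugging in: q_1* = (8·11.6/36.2)² = 6.5717, q_2* = 5.871.
Expenditure on q_1: 36.2·6.5717 = 237.8961; share = 0.7774.

share on q_1 = 0.7774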